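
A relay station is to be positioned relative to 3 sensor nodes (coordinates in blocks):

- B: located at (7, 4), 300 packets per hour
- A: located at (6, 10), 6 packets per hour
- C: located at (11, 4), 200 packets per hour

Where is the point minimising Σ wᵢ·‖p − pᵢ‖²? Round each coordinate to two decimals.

(8.57, 4.07)

The minimiser of Σwᵢ‖p−pᵢ‖² is the weighted centroid p* = (Σwᵢpᵢ)/(Σwᵢ).
Σwᵢ = 506.
Σwᵢxᵢ = 300·7 + 6·6 + 200·11 = 4336.
Σwᵢyᵢ = 300·4 + 6·10 + 200·4 = 2060.
x* = 4336/506 = 8.57, y* = 2060/506 = 4.07.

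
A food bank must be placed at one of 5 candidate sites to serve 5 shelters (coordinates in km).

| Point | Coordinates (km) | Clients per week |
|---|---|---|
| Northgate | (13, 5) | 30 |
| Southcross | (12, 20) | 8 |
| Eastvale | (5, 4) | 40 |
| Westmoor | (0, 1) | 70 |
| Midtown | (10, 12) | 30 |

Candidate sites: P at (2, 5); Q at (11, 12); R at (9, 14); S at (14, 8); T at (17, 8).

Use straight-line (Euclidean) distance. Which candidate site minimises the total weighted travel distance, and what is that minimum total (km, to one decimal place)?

Total weighted distance at each candidate:
  P (2, 5): total = 1232.7
  Q (11, 12): total = 1801.8
  R (9, 14): total = 1953.8
  S (14, 8): total = 1851.5
  T (17, 8): total = 2288.8
Minimum is at P with total 1232.7 km.

P, total 1232.7 km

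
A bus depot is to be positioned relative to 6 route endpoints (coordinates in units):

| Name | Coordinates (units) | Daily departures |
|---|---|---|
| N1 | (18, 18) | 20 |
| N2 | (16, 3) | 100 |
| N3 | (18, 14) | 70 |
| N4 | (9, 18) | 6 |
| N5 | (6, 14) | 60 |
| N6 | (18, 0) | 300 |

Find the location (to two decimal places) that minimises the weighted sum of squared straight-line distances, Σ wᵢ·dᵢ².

(16.25, 4.65)

The minimiser of Σwᵢ‖p−pᵢ‖² is the weighted centroid p* = (Σwᵢpᵢ)/(Σwᵢ).
Σwᵢ = 556.
Σwᵢxᵢ = 20·18 + 100·16 + 70·18 + 6·9 + 60·6 + 300·18 = 9034.
Σwᵢyᵢ = 20·18 + 100·3 + 70·14 + 6·18 + 60·14 + 300·0 = 2588.
x* = 9034/556 = 16.25, y* = 2588/556 = 4.65.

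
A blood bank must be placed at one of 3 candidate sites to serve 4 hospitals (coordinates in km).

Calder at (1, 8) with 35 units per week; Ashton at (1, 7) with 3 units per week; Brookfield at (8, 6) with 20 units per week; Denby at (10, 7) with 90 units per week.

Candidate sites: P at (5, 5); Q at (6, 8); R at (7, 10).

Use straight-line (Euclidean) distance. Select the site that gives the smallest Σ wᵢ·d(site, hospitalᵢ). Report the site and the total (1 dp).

Q, total 617.9 km

Total weighted distance at each candidate:
  P (5, 5): total = 736.3
  Q (6, 8): total = 617.9
  R (7, 10): total = 705.8
Minimum is at Q with total 617.9 km.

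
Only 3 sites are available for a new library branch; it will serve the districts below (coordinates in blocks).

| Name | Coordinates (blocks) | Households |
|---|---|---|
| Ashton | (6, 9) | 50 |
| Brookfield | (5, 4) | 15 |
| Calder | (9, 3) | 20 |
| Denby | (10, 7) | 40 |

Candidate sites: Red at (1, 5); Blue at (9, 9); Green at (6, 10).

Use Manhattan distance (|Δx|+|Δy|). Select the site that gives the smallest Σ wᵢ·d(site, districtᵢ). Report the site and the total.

Total weighted distance at each candidate:
  Red (1, 5): total = 1165
  Blue (9, 9): total = 525
  Green (6, 10): total = 635
Minimum is at Blue with total 525 blocks.

Blue, total 525 blocks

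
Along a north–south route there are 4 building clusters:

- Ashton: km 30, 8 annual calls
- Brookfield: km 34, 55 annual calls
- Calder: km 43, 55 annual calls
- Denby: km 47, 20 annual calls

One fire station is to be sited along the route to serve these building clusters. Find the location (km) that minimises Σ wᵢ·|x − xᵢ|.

For a sum of weighted absolute distances on a line, the optimum is the weighted median (not the mean). Total weight W = 138; half-weight = 69.
Sort by position and accumulate weight:
  km 30 (Ashton, w=8) → cum 8
  km 34 (Brookfield, w=55) → cum 63
  km 43 (Calder, w=55) → cum 118  ≥ 69 → median here
  km 47 (Denby, w=20) → cum 138
Optimal location: km 43.

x = 43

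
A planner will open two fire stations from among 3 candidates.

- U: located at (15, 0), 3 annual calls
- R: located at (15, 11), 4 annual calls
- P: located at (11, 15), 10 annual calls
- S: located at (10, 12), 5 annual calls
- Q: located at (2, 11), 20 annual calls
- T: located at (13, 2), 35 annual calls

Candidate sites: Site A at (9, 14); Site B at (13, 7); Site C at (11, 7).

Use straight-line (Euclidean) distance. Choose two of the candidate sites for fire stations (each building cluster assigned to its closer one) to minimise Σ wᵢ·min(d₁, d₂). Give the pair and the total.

{Site A, Site B}, total 400.6

Evaluate every pair (each demand assigned to the nearer of the two):
  {Site A, Site B}: total = 400.6
  {Site A, Site C}: total = 421.2
  {Site B, Site C}: total = 517.2
Best pair: {Site A, Site B} with total 400.6.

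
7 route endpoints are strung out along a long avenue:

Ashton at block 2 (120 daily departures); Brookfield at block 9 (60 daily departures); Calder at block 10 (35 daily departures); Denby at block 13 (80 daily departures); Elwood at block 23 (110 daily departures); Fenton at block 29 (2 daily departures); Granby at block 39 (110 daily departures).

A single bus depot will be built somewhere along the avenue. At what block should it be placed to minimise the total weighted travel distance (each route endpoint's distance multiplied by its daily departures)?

x = 13

For a sum of weighted absolute distances on a line, the optimum is the weighted median (not the mean). Total weight W = 517; half-weight = 258.5.
Sort by position and accumulate weight:
  block 2 (Ashton, w=120) → cum 120
  block 9 (Brookfield, w=60) → cum 180
  block 10 (Calder, w=35) → cum 215
  block 13 (Denby, w=80) → cum 295  ≥ 258.5 → median here
  block 23 (Elwood, w=110) → cum 405
  block 29 (Fenton, w=2) → cum 407
  block 39 (Granby, w=110) → cum 517
Optimal location: block 13.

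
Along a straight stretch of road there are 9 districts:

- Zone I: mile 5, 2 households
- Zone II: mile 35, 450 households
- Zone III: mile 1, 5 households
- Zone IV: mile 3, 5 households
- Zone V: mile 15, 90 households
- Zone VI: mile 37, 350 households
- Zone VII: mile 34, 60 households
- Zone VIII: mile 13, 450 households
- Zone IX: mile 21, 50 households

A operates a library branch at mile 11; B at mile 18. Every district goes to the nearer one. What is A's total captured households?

462

The indifferent point is the midpoint (11+18)/2 = 14.5; districts left of it (closer to A at 11) go to A, those right go to B.
  Zone III at 1 (w=5) → A
  Zone IV at 3 (w=5) → A
  Zone I at 5 (w=2) → A
  Zone VIII at 13 (w=450) → A
  Zone V at 15 (w=90) → B
  Zone IX at 21 (w=50) → B
  Zone VII at 34 (w=60) → B
  Zone II at 35 (w=450) → B
  Zone VI at 37 (w=350) → B
A captures 462; B captures 1000.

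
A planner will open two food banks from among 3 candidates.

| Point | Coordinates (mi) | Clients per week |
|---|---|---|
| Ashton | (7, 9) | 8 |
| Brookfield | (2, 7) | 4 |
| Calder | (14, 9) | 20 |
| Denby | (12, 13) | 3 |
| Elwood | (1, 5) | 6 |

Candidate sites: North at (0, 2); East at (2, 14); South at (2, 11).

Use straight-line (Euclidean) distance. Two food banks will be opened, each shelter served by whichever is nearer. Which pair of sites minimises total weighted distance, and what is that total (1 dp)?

Evaluate every pair (each demand assigned to the nearer of the two):
  {North, South}: total = 352.0
  {East, South}: total = 369.0
  {North, East}: total = 387.2
Best pair: {North, South} with total 352.0.

{North, South}, total 352.0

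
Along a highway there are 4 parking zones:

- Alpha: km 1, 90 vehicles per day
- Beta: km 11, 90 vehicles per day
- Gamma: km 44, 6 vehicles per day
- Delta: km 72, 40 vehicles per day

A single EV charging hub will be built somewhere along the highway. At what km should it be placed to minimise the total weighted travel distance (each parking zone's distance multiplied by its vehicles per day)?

x = 11

For a sum of weighted absolute distances on a line, the optimum is the weighted median (not the mean). Total weight W = 226; half-weight = 113.
Sort by position and accumulate weight:
  km 1 (Alpha, w=90) → cum 90
  km 11 (Beta, w=90) → cum 180  ≥ 113 → median here
  km 44 (Gamma, w=6) → cum 186
  km 72 (Delta, w=40) → cum 226
Optimal location: km 11.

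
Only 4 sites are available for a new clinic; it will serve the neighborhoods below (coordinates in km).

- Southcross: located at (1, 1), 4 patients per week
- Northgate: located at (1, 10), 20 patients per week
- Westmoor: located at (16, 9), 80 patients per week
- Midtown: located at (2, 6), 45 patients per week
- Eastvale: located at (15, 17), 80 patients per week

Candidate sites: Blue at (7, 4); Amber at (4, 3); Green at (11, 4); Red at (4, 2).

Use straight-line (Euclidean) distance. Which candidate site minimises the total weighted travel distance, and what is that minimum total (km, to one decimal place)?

Total weighted distance at each candidate:
  Blue (7, 4): total = 2483.7
  Amber (4, 3): total = 2826.7
  Green (11, 4): total = 2343.7
  Red (4, 2): total = 2984.3
Minimum is at Green with total 2343.7 km.

Green, total 2343.7 km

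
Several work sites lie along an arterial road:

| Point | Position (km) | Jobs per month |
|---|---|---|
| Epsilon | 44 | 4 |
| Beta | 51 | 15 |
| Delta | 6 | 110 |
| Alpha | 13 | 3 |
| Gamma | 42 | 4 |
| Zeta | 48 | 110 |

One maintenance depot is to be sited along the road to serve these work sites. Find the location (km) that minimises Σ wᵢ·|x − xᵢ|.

x = 48

For a sum of weighted absolute distances on a line, the optimum is the weighted median (not the mean). Total weight W = 246; half-weight = 123.
Sort by position and accumulate weight:
  km 6 (Delta, w=110) → cum 110
  km 13 (Alpha, w=3) → cum 113
  km 42 (Gamma, w=4) → cum 117
  km 44 (Epsilon, w=4) → cum 121
  km 48 (Zeta, w=110) → cum 231  ≥ 123 → median here
  km 51 (Beta, w=15) → cum 246
Optimal location: km 48.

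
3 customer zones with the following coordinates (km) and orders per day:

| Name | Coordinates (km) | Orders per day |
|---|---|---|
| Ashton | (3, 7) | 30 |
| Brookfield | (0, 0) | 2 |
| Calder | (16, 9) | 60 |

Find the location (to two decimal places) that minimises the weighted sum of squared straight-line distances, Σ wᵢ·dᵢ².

(11.41, 8.15)

The minimiser of Σwᵢ‖p−pᵢ‖² is the weighted centroid p* = (Σwᵢpᵢ)/(Σwᵢ).
Σwᵢ = 92.
Σwᵢxᵢ = 30·3 + 2·0 + 60·16 = 1050.
Σwᵢyᵢ = 30·7 + 2·0 + 60·9 = 750.
x* = 1050/92 = 11.41, y* = 750/92 = 8.15.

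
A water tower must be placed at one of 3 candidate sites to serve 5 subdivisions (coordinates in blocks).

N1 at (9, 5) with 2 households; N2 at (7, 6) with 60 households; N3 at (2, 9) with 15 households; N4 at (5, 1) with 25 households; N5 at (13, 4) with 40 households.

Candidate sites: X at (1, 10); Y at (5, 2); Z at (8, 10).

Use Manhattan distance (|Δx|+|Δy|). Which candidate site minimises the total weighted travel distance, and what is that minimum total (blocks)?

Y, total 949 blocks

Total weighted distance at each candidate:
  X (1, 10): total = 1701
  Y (5, 2): total = 949
  Z (8, 10): total = 1157
Minimum is at Y with total 949 blocks.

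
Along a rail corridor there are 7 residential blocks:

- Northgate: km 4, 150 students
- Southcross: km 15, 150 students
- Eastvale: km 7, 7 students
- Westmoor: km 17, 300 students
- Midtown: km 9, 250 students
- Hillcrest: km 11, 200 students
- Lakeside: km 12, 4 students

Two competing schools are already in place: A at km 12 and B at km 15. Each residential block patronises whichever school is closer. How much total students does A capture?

611

The indifferent point is the midpoint (12+15)/2 = 13.5; residential blocks left of it (closer to A at 12) go to A, those right go to B.
  Northgate at 4 (w=150) → A
  Eastvale at 7 (w=7) → A
  Midtown at 9 (w=250) → A
  Hillcrest at 11 (w=200) → A
  Lakeside at 12 (w=4) → A
  Southcross at 15 (w=150) → B
  Westmoor at 17 (w=300) → B
A captures 611; B captures 450.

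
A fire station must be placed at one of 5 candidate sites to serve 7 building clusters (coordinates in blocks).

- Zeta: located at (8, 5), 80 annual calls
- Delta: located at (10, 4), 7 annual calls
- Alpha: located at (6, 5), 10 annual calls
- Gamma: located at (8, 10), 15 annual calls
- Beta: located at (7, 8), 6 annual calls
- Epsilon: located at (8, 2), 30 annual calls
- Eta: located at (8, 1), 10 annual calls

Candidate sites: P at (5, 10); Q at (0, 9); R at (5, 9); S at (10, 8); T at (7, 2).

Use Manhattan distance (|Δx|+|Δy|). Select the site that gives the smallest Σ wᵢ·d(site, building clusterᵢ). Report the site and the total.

Total weighted distance at each candidate:
  P (5, 10): total = 1296
  Q (0, 9): total = 1958
  R (5, 9): total = 1168
  S (10, 8): total = 906
  T (7, 2): total = 616
Minimum is at T with total 616 blocks.

T, total 616 blocks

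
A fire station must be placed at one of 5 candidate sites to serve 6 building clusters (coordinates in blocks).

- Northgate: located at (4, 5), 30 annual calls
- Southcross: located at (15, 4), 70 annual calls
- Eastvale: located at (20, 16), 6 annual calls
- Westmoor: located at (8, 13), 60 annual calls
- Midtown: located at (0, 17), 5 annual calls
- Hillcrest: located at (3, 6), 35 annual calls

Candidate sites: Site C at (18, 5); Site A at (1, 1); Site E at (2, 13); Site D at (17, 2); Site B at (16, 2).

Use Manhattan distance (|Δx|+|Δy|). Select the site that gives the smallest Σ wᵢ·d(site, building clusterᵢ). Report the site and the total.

Total weighted distance at each candidate:
  Site C (18, 5): total = 2568
  Site A (1, 1): total = 3074
  Site E (2, 13): total = 2636
  Site D (17, 2): total = 2852
  Site B (16, 2): total = 2658
Minimum is at Site C with total 2568 blocks.

Site C, total 2568 blocks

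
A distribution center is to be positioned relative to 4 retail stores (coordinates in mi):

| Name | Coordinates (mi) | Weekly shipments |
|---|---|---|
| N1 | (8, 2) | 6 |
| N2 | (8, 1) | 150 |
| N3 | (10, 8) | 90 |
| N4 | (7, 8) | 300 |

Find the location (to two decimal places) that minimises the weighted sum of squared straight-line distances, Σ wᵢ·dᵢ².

The minimiser of Σwᵢ‖p−pᵢ‖² is the weighted centroid p* = (Σwᵢpᵢ)/(Σwᵢ).
Σwᵢ = 546.
Σwᵢxᵢ = 6·8 + 150·8 + 90·10 + 300·7 = 4248.
Σwᵢyᵢ = 6·2 + 150·1 + 90·8 + 300·8 = 3282.
x* = 4248/546 = 7.78, y* = 3282/546 = 6.01.

(7.78, 6.01)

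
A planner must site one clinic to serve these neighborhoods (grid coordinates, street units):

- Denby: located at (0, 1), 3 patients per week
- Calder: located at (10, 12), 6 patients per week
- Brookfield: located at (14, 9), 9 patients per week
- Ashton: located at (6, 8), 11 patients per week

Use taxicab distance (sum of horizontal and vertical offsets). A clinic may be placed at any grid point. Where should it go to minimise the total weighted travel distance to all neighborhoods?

(10, 9)

Manhattan distance separates: Σwᵢ(|x−xᵢ|+|y−yᵢ|) = Σwᵢ|x−xᵢ| + Σwᵢ|y−yᵢ|, so x and y are optimised independently as 1-D weighted medians.
Total weight W = 29; half = 14.5.
x-coordinate, sorted with cumulative weight:
  x=0 (Denby, w=3) cum 3
  x=6 (Ashton, w=11) cum 14
  x=10 (Calder, w=6) cum 20  ← median
  x=14 (Brookfield, w=9) cum 29
⇒ x* = 10
y-coordinate, sorted with cumulative weight:
  y=1 (Denby, w=3) cum 3
  y=8 (Ashton, w=11) cum 14
  y=9 (Brookfield, w=9) cum 23  ← median
  y=12 (Calder, w=6) cum 29
⇒ y* = 9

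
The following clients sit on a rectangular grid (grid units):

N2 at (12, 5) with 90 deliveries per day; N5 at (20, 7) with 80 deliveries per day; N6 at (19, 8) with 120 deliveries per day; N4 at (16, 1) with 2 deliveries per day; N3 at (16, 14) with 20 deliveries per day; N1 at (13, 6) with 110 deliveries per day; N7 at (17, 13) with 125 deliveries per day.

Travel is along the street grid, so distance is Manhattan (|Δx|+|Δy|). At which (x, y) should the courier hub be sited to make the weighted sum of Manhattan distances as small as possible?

Manhattan distance separates: Σwᵢ(|x−xᵢ|+|y−yᵢ|) = Σwᵢ|x−xᵢ| + Σwᵢ|y−yᵢ|, so x and y are optimised independently as 1-D weighted medians.
Total weight W = 547; half = 273.5.
x-coordinate, sorted with cumulative weight:
  x=12 (N2, w=90) cum 90
  x=13 (N1, w=110) cum 200
  x=16 (N4, w=2) cum 202
  x=16 (N3, w=20) cum 222
  x=17 (N7, w=125) cum 347  ← median
  x=19 (N6, w=120) cum 467
  x=20 (N5, w=80) cum 547
⇒ x* = 17
y-coordinate, sorted with cumulative weight:
  y=1 (N4, w=2) cum 2
  y=5 (N2, w=90) cum 92
  y=6 (N1, w=110) cum 202
  y=7 (N5, w=80) cum 282  ← median
  y=8 (N6, w=120) cum 402
  y=13 (N7, w=125) cum 527
  y=14 (N3, w=20) cum 547
⇒ y* = 7

(17, 7)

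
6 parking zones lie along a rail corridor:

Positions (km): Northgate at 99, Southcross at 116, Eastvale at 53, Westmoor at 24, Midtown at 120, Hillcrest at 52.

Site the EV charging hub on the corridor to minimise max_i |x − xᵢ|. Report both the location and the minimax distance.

The 1-center on a line is the midpoint of the two extreme points: leftmost at 24, rightmost at 120.
Optimal location = (24 + 120)/2 = 72; maximum distance = (120 − 24)/2 = 48.

location 72, max distance 48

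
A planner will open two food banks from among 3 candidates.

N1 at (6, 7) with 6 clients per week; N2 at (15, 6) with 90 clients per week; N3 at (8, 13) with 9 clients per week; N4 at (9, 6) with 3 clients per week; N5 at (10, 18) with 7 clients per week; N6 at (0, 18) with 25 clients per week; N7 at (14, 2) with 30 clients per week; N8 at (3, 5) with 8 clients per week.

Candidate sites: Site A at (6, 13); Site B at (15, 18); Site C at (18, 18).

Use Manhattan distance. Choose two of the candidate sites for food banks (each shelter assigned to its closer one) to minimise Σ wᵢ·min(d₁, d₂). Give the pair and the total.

Evaluate every pair (each demand assigned to the nearer of the two):
  {Site A, Site B}: total = 2072
  {Site A, Site C}: total = 2423
  {Site B, Site C}: total = 2482
Best pair: {Site A, Site B} with total 2072.

{Site A, Site B}, total 2072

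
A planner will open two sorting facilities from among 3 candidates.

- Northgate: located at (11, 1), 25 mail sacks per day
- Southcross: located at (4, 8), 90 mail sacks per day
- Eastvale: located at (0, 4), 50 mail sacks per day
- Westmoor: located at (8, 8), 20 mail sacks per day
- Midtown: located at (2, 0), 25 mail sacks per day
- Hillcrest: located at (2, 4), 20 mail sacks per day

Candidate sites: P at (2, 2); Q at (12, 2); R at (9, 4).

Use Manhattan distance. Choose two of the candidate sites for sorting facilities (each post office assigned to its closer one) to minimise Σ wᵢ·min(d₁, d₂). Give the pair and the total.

{P, R}, total 1235

Evaluate every pair (each demand assigned to the nearer of the two):
  {P, R}: total = 1235
  {P, Q}: total = 1260
  {Q, R}: total = 1825
Best pair: {P, R} with total 1235.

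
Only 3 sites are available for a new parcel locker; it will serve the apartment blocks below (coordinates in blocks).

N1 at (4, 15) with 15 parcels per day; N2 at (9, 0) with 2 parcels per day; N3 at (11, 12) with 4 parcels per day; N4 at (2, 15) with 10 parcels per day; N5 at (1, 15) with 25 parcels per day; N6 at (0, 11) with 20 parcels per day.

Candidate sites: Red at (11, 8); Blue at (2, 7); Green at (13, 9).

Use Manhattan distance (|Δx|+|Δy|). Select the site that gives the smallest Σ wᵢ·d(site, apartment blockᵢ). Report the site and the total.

Blue, total 659 blocks

Total weighted distance at each candidate:
  Red (11, 8): total = 1111
  Blue (2, 7): total = 659
  Green (13, 9): total = 1191
Minimum is at Blue with total 659 blocks.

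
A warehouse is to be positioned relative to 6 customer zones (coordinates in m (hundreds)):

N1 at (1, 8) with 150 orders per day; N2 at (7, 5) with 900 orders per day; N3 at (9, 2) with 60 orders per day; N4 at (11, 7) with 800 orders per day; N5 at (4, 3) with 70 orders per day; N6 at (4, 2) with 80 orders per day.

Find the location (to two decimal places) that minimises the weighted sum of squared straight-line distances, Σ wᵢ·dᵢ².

The minimiser of Σwᵢ‖p−pᵢ‖² is the weighted centroid p* = (Σwᵢpᵢ)/(Σwᵢ).
Σwᵢ = 2060.
Σwᵢxᵢ = 150·1 + 900·7 + 60·9 + 800·11 + 70·4 + 80·4 = 16390.
Σwᵢyᵢ = 150·8 + 900·5 + 60·2 + 800·7 + 70·3 + 80·2 = 11790.
x* = 16390/2060 = 7.96, y* = 11790/2060 = 5.72.

(7.96, 5.72)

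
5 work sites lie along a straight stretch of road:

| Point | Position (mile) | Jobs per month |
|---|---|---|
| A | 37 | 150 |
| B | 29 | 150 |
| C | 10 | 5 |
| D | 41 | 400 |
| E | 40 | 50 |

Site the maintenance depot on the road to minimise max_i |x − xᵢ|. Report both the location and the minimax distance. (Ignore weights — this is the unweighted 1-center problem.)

The 1-center on a line is the midpoint of the two extreme points: leftmost at 10, rightmost at 41.
Optimal location = (10 + 41)/2 = 25.5; maximum distance = (41 − 10)/2 = 15.5.

location 25.5, max distance 15.5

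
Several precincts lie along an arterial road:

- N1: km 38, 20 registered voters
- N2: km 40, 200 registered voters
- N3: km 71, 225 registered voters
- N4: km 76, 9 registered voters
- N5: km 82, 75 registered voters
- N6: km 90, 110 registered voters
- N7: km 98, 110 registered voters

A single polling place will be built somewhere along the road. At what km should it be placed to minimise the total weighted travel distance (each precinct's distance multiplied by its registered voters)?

For a sum of weighted absolute distances on a line, the optimum is the weighted median (not the mean). Total weight W = 749; half-weight = 374.5.
Sort by position and accumulate weight:
  km 38 (N1, w=20) → cum 20
  km 40 (N2, w=200) → cum 220
  km 71 (N3, w=225) → cum 445  ≥ 374.5 → median here
  km 76 (N4, w=9) → cum 454
  km 82 (N5, w=75) → cum 529
  km 90 (N6, w=110) → cum 639
  km 98 (N7, w=110) → cum 749
Optimal location: km 71.

x = 71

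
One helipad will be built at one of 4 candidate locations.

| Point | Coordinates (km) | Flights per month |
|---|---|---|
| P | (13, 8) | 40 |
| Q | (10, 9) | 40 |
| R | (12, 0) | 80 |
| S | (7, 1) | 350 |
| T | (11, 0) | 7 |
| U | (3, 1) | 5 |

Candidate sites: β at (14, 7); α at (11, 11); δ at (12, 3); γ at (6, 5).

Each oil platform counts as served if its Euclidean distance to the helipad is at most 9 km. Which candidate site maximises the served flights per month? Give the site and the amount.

γ, covering 522

Coverage radius r = 9 km; a point is covered iff (Δx)²+(Δy)² ≤ 9² = 81.
  β (14, 7): covers {P, Q, R, T} → 167
  α (11, 11): covers {P, Q} → 80
  δ (12, 3): covers {P, Q, R, S, T} → 517
  γ (6, 5): covers {P, Q, R, S, T, U} → 522
Maximum coverage at γ: 522 flights per month.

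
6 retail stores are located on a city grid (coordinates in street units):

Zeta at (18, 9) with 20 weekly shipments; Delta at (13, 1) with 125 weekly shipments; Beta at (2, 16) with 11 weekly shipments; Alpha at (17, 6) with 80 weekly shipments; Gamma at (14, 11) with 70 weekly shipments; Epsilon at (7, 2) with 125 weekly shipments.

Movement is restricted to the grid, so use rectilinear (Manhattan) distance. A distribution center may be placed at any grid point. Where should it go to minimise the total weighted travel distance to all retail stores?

(13, 2)

Manhattan distance separates: Σwᵢ(|x−xᵢ|+|y−yᵢ|) = Σwᵢ|x−xᵢ| + Σwᵢ|y−yᵢ|, so x and y are optimised independently as 1-D weighted medians.
Total weight W = 431; half = 215.5.
x-coordinate, sorted with cumulative weight:
  x=2 (Beta, w=11) cum 11
  x=7 (Epsilon, w=125) cum 136
  x=13 (Delta, w=125) cum 261  ← median
  x=14 (Gamma, w=70) cum 331
  x=17 (Alpha, w=80) cum 411
  x=18 (Zeta, w=20) cum 431
⇒ x* = 13
y-coordinate, sorted with cumulative weight:
  y=1 (Delta, w=125) cum 125
  y=2 (Epsilon, w=125) cum 250  ← median
  y=6 (Alpha, w=80) cum 330
  y=9 (Zeta, w=20) cum 350
  y=11 (Gamma, w=70) cum 420
  y=16 (Beta, w=11) cum 431
⇒ y* = 2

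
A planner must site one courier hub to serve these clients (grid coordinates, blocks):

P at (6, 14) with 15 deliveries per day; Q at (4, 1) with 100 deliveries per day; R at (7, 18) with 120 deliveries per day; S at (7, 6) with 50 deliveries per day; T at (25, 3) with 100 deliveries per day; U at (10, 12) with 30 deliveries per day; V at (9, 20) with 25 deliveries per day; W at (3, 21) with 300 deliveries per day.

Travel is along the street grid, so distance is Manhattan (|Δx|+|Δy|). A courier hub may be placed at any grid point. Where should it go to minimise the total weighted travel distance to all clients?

(4, 18)

Manhattan distance separates: Σwᵢ(|x−xᵢ|+|y−yᵢ|) = Σwᵢ|x−xᵢ| + Σwᵢ|y−yᵢ|, so x and y are optimised independently as 1-D weighted medians.
Total weight W = 740; half = 370.
x-coordinate, sorted with cumulative weight:
  x=3 (W, w=300) cum 300
  x=4 (Q, w=100) cum 400  ← median
  x=6 (P, w=15) cum 415
  x=7 (R, w=120) cum 535
  x=7 (S, w=50) cum 585
  x=9 (V, w=25) cum 610
  x=10 (U, w=30) cum 640
  x=25 (T, w=100) cum 740
⇒ x* = 4
y-coordinate, sorted with cumulative weight:
  y=1 (Q, w=100) cum 100
  y=3 (T, w=100) cum 200
  y=6 (S, w=50) cum 250
  y=12 (U, w=30) cum 280
  y=14 (P, w=15) cum 295
  y=18 (R, w=120) cum 415  ← median
  y=20 (V, w=25) cum 440
  y=21 (W, w=300) cum 740
⇒ y* = 18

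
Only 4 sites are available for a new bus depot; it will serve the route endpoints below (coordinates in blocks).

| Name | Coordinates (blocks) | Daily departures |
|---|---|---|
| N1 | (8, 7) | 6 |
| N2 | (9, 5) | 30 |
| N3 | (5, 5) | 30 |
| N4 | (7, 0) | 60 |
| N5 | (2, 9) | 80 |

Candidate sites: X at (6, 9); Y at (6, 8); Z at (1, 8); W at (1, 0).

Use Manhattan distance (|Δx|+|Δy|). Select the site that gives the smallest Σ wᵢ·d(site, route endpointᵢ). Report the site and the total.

Total weighted distance at each candidate:
  X (6, 9): total = 1304
  Y (6, 8): total = 1258
  Z (1, 8): total = 1588
  W (1, 0): total = 1904
Minimum is at Y with total 1258 blocks.

Y, total 1258 blocks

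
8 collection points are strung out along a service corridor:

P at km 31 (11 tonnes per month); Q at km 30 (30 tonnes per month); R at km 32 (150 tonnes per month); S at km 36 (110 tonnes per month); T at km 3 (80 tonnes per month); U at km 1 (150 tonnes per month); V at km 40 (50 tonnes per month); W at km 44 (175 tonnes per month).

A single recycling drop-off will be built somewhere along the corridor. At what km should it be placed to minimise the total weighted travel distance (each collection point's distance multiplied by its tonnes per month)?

x = 32

For a sum of weighted absolute distances on a line, the optimum is the weighted median (not the mean). Total weight W = 756; half-weight = 378.
Sort by position and accumulate weight:
  km 1 (U, w=150) → cum 150
  km 3 (T, w=80) → cum 230
  km 30 (Q, w=30) → cum 260
  km 31 (P, w=11) → cum 271
  km 32 (R, w=150) → cum 421  ≥ 378 → median here
  km 36 (S, w=110) → cum 531
  km 40 (V, w=50) → cum 581
  km 44 (W, w=175) → cum 756
Optimal location: km 32.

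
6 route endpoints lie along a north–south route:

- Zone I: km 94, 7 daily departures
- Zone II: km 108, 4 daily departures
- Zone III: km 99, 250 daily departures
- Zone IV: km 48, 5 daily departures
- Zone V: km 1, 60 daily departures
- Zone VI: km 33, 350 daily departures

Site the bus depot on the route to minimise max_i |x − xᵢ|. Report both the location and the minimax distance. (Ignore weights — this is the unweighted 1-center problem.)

The 1-center on a line is the midpoint of the two extreme points: leftmost at 1, rightmost at 108.
Optimal location = (1 + 108)/2 = 54.5; maximum distance = (108 − 1)/2 = 53.5.

location 54.5, max distance 53.5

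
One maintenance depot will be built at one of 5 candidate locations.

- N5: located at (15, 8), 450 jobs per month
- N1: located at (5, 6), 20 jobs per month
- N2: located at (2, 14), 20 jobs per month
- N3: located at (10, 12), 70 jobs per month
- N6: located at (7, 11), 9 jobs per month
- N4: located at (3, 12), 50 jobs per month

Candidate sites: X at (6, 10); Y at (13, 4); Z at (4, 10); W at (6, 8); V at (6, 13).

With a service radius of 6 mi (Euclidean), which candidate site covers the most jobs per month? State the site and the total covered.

Coverage radius r = 6 mi; a point is covered iff (Δx)²+(Δy)² ≤ 6² = 36.
  X (6, 10): covers {N1, N2, N3, N6, N4} → 169
  Y (13, 4): covers {N5} → 450
  Z (4, 10): covers {N1, N2, N6, N4} → 99
  W (6, 8): covers {N1, N3, N6, N4} → 149
  V (6, 13): covers {N2, N3, N6, N4} → 149
Maximum coverage at Y: 450 jobs per month.

Y, covering 450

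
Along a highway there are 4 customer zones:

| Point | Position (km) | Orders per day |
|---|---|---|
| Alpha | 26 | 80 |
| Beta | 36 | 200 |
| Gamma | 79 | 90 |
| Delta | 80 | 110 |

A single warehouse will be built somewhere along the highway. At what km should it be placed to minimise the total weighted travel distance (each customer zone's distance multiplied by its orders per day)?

x = 36

For a sum of weighted absolute distances on a line, the optimum is the weighted median (not the mean). Total weight W = 480; half-weight = 240.
Sort by position and accumulate weight:
  km 26 (Alpha, w=80) → cum 80
  km 36 (Beta, w=200) → cum 280  ≥ 240 → median here
  km 79 (Gamma, w=90) → cum 370
  km 80 (Delta, w=110) → cum 480
Optimal location: km 36.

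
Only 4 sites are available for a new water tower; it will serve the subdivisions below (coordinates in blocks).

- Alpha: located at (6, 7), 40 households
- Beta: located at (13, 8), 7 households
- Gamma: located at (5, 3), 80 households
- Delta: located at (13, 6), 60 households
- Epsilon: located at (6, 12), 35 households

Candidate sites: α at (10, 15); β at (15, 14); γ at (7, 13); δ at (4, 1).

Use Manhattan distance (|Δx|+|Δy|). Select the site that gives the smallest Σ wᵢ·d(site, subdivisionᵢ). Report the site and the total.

Total weighted distance at each candidate:
  α (10, 15): total = 2875
  β (15, 14): total = 3361
  γ (7, 13): total = 2167
  δ (4, 1): total = 1967
Minimum is at δ with total 1967 blocks.

δ, total 1967 blocks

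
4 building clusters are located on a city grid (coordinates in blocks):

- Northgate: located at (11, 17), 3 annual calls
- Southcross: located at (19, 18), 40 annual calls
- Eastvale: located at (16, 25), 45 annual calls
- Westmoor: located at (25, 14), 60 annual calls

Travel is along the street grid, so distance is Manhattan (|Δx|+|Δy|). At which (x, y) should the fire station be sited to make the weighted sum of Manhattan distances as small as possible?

(19, 18)

Manhattan distance separates: Σwᵢ(|x−xᵢ|+|y−yᵢ|) = Σwᵢ|x−xᵢ| + Σwᵢ|y−yᵢ|, so x and y are optimised independently as 1-D weighted medians.
Total weight W = 148; half = 74.
x-coordinate, sorted with cumulative weight:
  x=11 (Northgate, w=3) cum 3
  x=16 (Eastvale, w=45) cum 48
  x=19 (Southcross, w=40) cum 88  ← median
  x=25 (Westmoor, w=60) cum 148
⇒ x* = 19
y-coordinate, sorted with cumulative weight:
  y=14 (Westmoor, w=60) cum 60
  y=17 (Northgate, w=3) cum 63
  y=18 (Southcross, w=40) cum 103  ← median
  y=25 (Eastvale, w=45) cum 148
⇒ y* = 18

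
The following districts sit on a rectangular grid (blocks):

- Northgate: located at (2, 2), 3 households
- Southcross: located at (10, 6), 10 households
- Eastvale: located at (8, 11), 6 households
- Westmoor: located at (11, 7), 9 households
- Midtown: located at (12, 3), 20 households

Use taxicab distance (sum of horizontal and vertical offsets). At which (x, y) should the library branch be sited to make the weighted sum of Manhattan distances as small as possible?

(11, 6)

Manhattan distance separates: Σwᵢ(|x−xᵢ|+|y−yᵢ|) = Σwᵢ|x−xᵢ| + Σwᵢ|y−yᵢ|, so x and y are optimised independently as 1-D weighted medians.
Total weight W = 48; half = 24.
x-coordinate, sorted with cumulative weight:
  x=2 (Northgate, w=3) cum 3
  x=8 (Eastvale, w=6) cum 9
  x=10 (Southcross, w=10) cum 19
  x=11 (Westmoor, w=9) cum 28  ← median
  x=12 (Midtown, w=20) cum 48
⇒ x* = 11
y-coordinate, sorted with cumulative weight:
  y=2 (Northgate, w=3) cum 3
  y=3 (Midtown, w=20) cum 23
  y=6 (Southcross, w=10) cum 33  ← median
  y=7 (Westmoor, w=9) cum 42
  y=11 (Eastvale, w=6) cum 48
⇒ y* = 6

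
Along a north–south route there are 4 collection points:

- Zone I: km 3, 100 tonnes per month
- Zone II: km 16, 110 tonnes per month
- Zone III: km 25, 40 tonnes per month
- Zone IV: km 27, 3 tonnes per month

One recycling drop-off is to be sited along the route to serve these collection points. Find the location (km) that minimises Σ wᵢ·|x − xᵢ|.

x = 16

For a sum of weighted absolute distances on a line, the optimum is the weighted median (not the mean). Total weight W = 253; half-weight = 126.5.
Sort by position and accumulate weight:
  km 3 (Zone I, w=100) → cum 100
  km 16 (Zone II, w=110) → cum 210  ≥ 126.5 → median here
  km 25 (Zone III, w=40) → cum 250
  km 27 (Zone IV, w=3) → cum 253
Optimal location: km 16.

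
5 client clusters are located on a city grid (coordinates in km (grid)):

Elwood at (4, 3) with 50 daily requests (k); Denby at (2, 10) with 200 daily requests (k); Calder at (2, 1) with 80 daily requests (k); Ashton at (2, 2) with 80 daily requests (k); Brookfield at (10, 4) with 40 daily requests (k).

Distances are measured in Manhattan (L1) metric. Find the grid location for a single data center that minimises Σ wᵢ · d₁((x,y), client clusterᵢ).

Manhattan distance separates: Σwᵢ(|x−xᵢ|+|y−yᵢ|) = Σwᵢ|x−xᵢ| + Σwᵢ|y−yᵢ|, so x and y are optimised independently as 1-D weighted medians.
Total weight W = 450; half = 225.
x-coordinate, sorted with cumulative weight:
  x=2 (Denby, w=200) cum 200
  x=2 (Calder, w=80) cum 280  ← median
  x=2 (Ashton, w=80) cum 360
  x=4 (Elwood, w=50) cum 410
  x=10 (Brookfield, w=40) cum 450
⇒ x* = 2
y-coordinate, sorted with cumulative weight:
  y=1 (Calder, w=80) cum 80
  y=2 (Ashton, w=80) cum 160
  y=3 (Elwood, w=50) cum 210
  y=4 (Brookfield, w=40) cum 250  ← median
  y=10 (Denby, w=200) cum 450
⇒ y* = 4

(2, 4)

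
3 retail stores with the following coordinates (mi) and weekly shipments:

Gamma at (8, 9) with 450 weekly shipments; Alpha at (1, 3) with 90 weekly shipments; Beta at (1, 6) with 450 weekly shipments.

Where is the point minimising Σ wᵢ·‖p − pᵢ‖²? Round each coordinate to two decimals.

The minimiser of Σwᵢ‖p−pᵢ‖² is the weighted centroid p* = (Σwᵢpᵢ)/(Σwᵢ).
Σwᵢ = 990.
Σwᵢxᵢ = 450·8 + 90·1 + 450·1 = 4140.
Σwᵢyᵢ = 450·9 + 90·3 + 450·6 = 7020.
x* = 4140/990 = 4.18, y* = 7020/990 = 7.09.

(4.18, 7.09)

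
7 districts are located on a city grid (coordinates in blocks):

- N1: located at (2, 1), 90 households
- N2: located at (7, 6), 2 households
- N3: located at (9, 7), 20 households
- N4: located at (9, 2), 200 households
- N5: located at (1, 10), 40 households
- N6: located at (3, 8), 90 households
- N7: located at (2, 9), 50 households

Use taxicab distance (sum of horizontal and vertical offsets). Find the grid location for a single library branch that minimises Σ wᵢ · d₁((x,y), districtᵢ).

(3, 2)

Manhattan distance separates: Σwᵢ(|x−xᵢ|+|y−yᵢ|) = Σwᵢ|x−xᵢ| + Σwᵢ|y−yᵢ|, so x and y are optimised independently as 1-D weighted medians.
Total weight W = 492; half = 246.
x-coordinate, sorted with cumulative weight:
  x=1 (N5, w=40) cum 40
  x=2 (N1, w=90) cum 130
  x=2 (N7, w=50) cum 180
  x=3 (N6, w=90) cum 270  ← median
  x=7 (N2, w=2) cum 272
  x=9 (N3, w=20) cum 292
  x=9 (N4, w=200) cum 492
⇒ x* = 3
y-coordinate, sorted with cumulative weight:
  y=1 (N1, w=90) cum 90
  y=2 (N4, w=200) cum 290  ← median
  y=6 (N2, w=2) cum 292
  y=7 (N3, w=20) cum 312
  y=8 (N6, w=90) cum 402
  y=9 (N7, w=50) cum 452
  y=10 (N5, w=40) cum 492
⇒ y* = 2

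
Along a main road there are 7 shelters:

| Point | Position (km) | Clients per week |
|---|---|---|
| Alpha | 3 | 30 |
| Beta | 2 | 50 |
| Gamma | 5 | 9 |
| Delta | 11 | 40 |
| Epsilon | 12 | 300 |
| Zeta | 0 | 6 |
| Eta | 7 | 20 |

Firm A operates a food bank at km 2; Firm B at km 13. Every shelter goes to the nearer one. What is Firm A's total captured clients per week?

115

The indifferent point is the midpoint (2+13)/2 = 7.5; shelters left of it (closer to Firm A at 2) go to Firm A, those right go to Firm B.
  Zeta at 0 (w=6) → Firm A
  Beta at 2 (w=50) → Firm A
  Alpha at 3 (w=30) → Firm A
  Gamma at 5 (w=9) → Firm A
  Eta at 7 (w=20) → Firm A
  Delta at 11 (w=40) → Firm B
  Epsilon at 12 (w=300) → Firm B
Firm A captures 115; Firm B captures 340.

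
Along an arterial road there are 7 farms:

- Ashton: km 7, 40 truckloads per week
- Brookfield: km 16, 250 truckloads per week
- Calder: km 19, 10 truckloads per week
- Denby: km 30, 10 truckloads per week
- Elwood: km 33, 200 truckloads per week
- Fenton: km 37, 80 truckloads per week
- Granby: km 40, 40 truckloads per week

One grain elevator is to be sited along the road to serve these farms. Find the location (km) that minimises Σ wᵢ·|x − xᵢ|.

For a sum of weighted absolute distances on a line, the optimum is the weighted median (not the mean). Total weight W = 630; half-weight = 315.
Sort by position and accumulate weight:
  km 7 (Ashton, w=40) → cum 40
  km 16 (Brookfield, w=250) → cum 290
  km 19 (Calder, w=10) → cum 300
  km 30 (Denby, w=10) → cum 310
  km 33 (Elwood, w=200) → cum 510  ≥ 315 → median here
  km 37 (Fenton, w=80) → cum 590
  km 40 (Granby, w=40) → cum 630
Optimal location: km 33.

x = 33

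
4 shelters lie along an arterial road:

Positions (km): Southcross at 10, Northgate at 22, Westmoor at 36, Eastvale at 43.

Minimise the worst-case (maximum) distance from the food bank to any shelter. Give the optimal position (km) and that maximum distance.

location 26.5, max distance 16.5

The 1-center on a line is the midpoint of the two extreme points: leftmost at 10, rightmost at 43.
Optimal location = (10 + 43)/2 = 26.5; maximum distance = (43 − 10)/2 = 16.5.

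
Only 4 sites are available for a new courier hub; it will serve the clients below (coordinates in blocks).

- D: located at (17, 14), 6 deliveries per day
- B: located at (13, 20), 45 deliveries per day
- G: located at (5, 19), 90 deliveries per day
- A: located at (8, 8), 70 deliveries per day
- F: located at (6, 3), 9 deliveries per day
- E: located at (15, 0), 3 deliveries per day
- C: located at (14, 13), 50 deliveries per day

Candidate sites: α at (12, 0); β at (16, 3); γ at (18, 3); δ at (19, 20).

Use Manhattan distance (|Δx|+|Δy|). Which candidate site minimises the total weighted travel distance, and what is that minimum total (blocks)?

δ, total 4220 blocks

Total weighted distance at each candidate:
  α (12, 0): total = 5079
  β (16, 3): total = 5014
  γ (18, 3): total = 5548
  δ (19, 20): total = 4220
Minimum is at δ with total 4220 blocks.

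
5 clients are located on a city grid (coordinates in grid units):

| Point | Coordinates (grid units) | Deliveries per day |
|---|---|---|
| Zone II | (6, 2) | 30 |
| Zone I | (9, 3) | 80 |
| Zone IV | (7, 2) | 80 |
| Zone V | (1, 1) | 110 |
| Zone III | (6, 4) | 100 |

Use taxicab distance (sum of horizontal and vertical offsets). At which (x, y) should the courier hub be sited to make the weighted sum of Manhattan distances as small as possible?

Manhattan distance separates: Σwᵢ(|x−xᵢ|+|y−yᵢ|) = Σwᵢ|x−xᵢ| + Σwᵢ|y−yᵢ|, so x and y are optimised independently as 1-D weighted medians.
Total weight W = 400; half = 200.
x-coordinate, sorted with cumulative weight:
  x=1 (Zone V, w=110) cum 110
  x=6 (Zone II, w=30) cum 140
  x=6 (Zone III, w=100) cum 240  ← median
  x=7 (Zone IV, w=80) cum 320
  x=9 (Zone I, w=80) cum 400
⇒ x* = 6
y-coordinate, sorted with cumulative weight:
  y=1 (Zone V, w=110) cum 110
  y=2 (Zone II, w=30) cum 140
  y=2 (Zone IV, w=80) cum 220  ← median
  y=3 (Zone I, w=80) cum 300
  y=4 (Zone III, w=100) cum 400
⇒ y* = 2

(6, 2)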